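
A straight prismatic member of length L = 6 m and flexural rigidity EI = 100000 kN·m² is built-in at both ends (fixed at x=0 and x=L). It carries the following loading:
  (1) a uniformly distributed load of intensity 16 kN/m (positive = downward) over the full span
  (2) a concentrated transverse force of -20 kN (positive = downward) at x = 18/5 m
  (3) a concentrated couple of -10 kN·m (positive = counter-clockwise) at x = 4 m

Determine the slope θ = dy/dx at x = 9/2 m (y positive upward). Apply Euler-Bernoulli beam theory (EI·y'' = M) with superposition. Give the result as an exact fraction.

θ(9/2) = 329/2500000 rad

Load 1 — uniform load w=16 kN/m over full span:
  θ_1 = -wx(L-x)(L-2x)/(12EI) = -16·(9/2)·(6-(9/2))·(6-2·(9/2))/(12·100000) = 27/100000 rad
Load 2 — point force P=-20 kN at a=18/5 m (b=L-a=12/5):
  θ_2 = Pa²(L-x)(2bL-(3b+a)(L-x))/(2L³EI)  [x>a] = (-20)·(18/5)²·(6-(9/2))·(2·(12/5)·6-(3·(12/5)+(18/5))·(6-(9/2)))/(2·6³·100000) = -567/5000000 rad
Load 3 — applied couple M₀=-10 kN·m at a=4 m (b=L-a=2):
  θ_3 = (R_Ax²/2 - M_Ax - M₀(x-a))/EI  [x>a] with R_A=-20/9, M_A=-10/3 = ((-20/9)·(9/2)²/2 - (-10/3)·(9/2) - (-10)·((9/2)-4))/100000 = -1/40000 rad
Superposition: θ = Σ θ_i = 329/2500000 rad ≈ 0.000132 rad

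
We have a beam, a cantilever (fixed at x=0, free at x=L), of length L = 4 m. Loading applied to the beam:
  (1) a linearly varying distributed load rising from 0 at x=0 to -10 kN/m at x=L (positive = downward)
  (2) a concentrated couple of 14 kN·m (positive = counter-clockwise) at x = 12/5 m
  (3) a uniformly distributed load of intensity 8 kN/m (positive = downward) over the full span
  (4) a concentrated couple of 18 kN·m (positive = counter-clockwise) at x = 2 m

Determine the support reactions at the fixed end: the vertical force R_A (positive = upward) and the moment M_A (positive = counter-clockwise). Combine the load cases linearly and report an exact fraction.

R_A = 12 kN, M_A = -64/3 kN·m

Load 1 — triangular load w₀=-10 kN/m (0→w₀ over full span):
  R_A = w₀L/2 = (-10)·4/2 = -20 kN
  M_A = w₀L²/3 = (-10)·4²/3 = -160/3 kN·m
Load 2 — applied couple M₀=14 kN·m at a=12/5 m (b=L-a=8/5):
  R_A = 0 kN
  M_A = -M₀ = -14 kN·m
Load 3 — uniform load w=8 kN/m over full span:
  R_A = wL = 8·4 = 32 kN
  M_A = wL²/2 = 8·4²/2 = 64 kN·m
Load 4 — applied couple M₀=18 kN·m at a=2 m (b=L-a=2):
  R_A = 0 kN
  M_A = -M₀ = -18 kN·m
Superposition: R_A = 12 kN, M_A = -64/3 kN·m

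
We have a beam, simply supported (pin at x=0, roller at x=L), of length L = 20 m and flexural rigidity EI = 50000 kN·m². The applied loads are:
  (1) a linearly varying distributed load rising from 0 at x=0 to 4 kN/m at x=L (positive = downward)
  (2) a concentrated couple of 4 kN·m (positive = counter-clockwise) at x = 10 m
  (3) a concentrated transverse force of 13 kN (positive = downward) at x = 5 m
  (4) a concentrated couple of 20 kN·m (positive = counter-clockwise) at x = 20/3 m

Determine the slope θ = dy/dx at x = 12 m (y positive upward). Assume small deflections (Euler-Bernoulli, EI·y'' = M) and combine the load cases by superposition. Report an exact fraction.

θ(12) = 10189/2000000 rad

Load 1 — triangular load w₀=4 kN/m (0→w₀ over full span):
  θ_1 = -w₀(7L⁴-30L²x²+15x⁴)/(360LEI) = -4·(7·20⁴-30·20²·12²+15·12⁴)/(360·20·50000) = 464/140625 rad
Load 2 — applied couple M₀=4 kN·m at a=10 m (b=L-a=10):
  θ_2 = (M₀x²/(2L)-M₀(x-a)+C₁)/EI  [x>a] with C₁=M₀(3b²-L²)/(6L)=-10/3 = (4·12²/(2·20)-4·(12-10)+(-10/3))/50000 = 23/375000 rad
Load 3 — point force P=13 kN at a=5 m (b=L-a=15):
  θ_3 = -Pa(2L²-6Lx+3x²+a²)/(6LEI)  [x>a] = -13·5·(2·20²-6·20·12+3·12²+5²)/(6·20·50000) = 793/400000 rad
Load 4 — applied couple M₀=20 kN·m at a=20/3 m (b=L-a=40/3):
  θ_4 = (M₀x²/(2L)-M₀(x-a)+C₁)/EI  [x>a] with C₁=M₀(3b²-L²)/(6L)=200/9 = (20·12²/(2·20)-20·(12-(20/3))+(200/9))/50000 = -7/28125 rad
Superposition: θ = Σ θ_i = 10189/2000000 rad ≈ 0.005095 rad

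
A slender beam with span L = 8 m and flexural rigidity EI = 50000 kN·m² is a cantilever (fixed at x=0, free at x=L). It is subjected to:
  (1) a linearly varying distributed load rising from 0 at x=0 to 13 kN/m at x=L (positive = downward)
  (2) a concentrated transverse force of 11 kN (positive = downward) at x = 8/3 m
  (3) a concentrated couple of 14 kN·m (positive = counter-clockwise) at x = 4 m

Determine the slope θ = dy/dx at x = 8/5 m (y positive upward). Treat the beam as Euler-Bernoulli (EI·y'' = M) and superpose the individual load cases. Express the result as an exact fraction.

Load 1 — triangular load w₀=13 kN/m (0→w₀ over full span):
  θ_1 = (w₀Lx²/4-w₀L²x/3-w₀x⁴/(24L))/EI = (13·8·(8/5)²/4-13·8²·(8/5)/3-13·(8/5)⁴/(24·8))/50000 = -44252/5859375 rad
Load 2 — point force P=11 kN at a=8/3 m (b=L-a=16/3):
  θ_2 = -Px(2a-x)/(2EI)  [x≤a] = -11·(8/5)·(2·(8/3)-(8/5))/(2·50000) = -154/234375 rad
Load 3 — applied couple M₀=14 kN·m at a=4 m (b=L-a=4):
  θ_3 = M₀x/EI  [x≤a] = 14·(8/5)/50000 = 7/15625 rad
Superposition: θ = Σ θ_i = -15159/1953125 rad ≈ -0.007761 rad

θ(8/5) = -15159/1953125 rad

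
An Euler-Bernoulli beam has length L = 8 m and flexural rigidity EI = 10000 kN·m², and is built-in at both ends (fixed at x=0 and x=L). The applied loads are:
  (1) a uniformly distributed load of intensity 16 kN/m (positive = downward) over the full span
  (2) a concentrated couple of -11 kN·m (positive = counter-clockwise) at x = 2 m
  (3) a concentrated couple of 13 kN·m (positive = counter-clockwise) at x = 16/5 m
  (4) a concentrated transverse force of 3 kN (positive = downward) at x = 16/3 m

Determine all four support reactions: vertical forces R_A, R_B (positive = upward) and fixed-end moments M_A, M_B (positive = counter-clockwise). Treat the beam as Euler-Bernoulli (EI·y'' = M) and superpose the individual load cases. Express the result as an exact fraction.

R_A = 944221/14400 kN, M_A = 326641/3600 kN·m, R_B = 942179/14400 kN, M_B = -317399/3600 kN·m

Load 1 — uniform load w=16 kN/m over full span:
  R_A = wL/2 = 16·8/2 = 64 kN
  M_A = wL²/12 = 16·8²/12 = 256/3 kN·m
  R_B = wL/2 = 16·8/2 = 64 kN
  M_B = -wL²/12 = -16·8²/12 = -256/3 kN·m
Load 2 — applied couple M₀=-11 kN·m at a=2 m (b=L-a=6):
  R_A = 6M₀ab/L³ = 6·(-11)·2·6/8³ = -99/64 kN
  M_A = M₀b(2a-b)/L² = (-11)·6·(2·2-6)/8² = 33/16 kN·m
  R_B = -6M₀ab/L³ = -6·(-11)·2·6/8³ = 99/64 kN
  M_B = M₀a(2b-a)/L² = (-11)·2·(2·6-2)/8² = -55/16 kN·m
Load 3 — applied couple M₀=13 kN·m at a=16/5 m (b=L-a=24/5):
  R_A = 6M₀ab/L³ = 6·13·(16/5)·(24/5)/8³ = 117/50 kN
  M_A = M₀b(2a-b)/L² = 13·(24/5)·(2·(16/5)-(24/5))/8² = 39/25 kN·m
  R_B = -6M₀ab/L³ = -6·13·(16/5)·(24/5)/8³ = -117/50 kN
  M_B = M₀a(2b-a)/L² = 13·(16/5)·(2·(24/5)-(16/5))/8² = 104/25 kN·m
Load 4 — point force P=3 kN at a=16/3 m (b=L-a=8/3):
  R_A = Pb²(3a+b)/L³ = 3·(8/3)²·(3·(16/3)+(8/3))/8³ = 7/9 kN
  M_A = Pab²/L² = 3·(16/3)·(8/3)²/8² = 16/9 kN·m
  R_B = Pa²(a+3b)/L³ = 3·(16/3)²·((16/3)+3·(8/3))/8³ = 20/9 kN
  M_B = -Pa²b/L² = -3·(16/3)²·(8/3)/8² = -32/9 kN·m
Superposition: R_A = 944221/14400 kN, M_A = 326641/3600 kN·m, R_B = 942179/14400 kN, M_B = -317399/3600 kN·m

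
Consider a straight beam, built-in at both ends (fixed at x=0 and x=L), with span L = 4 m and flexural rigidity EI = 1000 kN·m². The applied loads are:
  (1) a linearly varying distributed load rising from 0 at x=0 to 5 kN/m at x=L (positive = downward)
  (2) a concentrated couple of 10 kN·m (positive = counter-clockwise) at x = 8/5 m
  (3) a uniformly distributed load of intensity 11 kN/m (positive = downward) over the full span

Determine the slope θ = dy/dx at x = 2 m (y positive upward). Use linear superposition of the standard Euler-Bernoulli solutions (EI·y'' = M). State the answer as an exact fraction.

θ(2) = 19/30000 rad

Load 1 — triangular load w₀=5 kN/m (0→w₀ over full span):
  θ_1 = -w₀(2x(L-x)(L-2x)(x+2L)+x²(L-x)²)/(120LEI) = -5·(2·2·(4-2)·(4-2·2)·(2+2·4)+2²·(4-2)²)/(120·4·1000) = -1/6000 rad
Load 2 — applied couple M₀=10 kN·m at a=8/5 m (b=L-a=12/5):
  θ_2 = (R_Ax²/2 - M_Ax - M₀(x-a))/EI  [x>a] with R_A=18/5, M_A=6/5 = ((18/5)·2²/2 - (6/5)·2 - 10·(2-(8/5)))/1000 = 1/1250 rad
Load 3 — uniform load w=11 kN/m over full span:
  θ_3 = -wx(L-x)(L-2x)/(12EI) = -11·2·(4-2)·(4-2·2)/(12·1000) = 0 rad
Superposition: θ = Σ θ_i = 19/30000 rad ≈ 0.000633 rad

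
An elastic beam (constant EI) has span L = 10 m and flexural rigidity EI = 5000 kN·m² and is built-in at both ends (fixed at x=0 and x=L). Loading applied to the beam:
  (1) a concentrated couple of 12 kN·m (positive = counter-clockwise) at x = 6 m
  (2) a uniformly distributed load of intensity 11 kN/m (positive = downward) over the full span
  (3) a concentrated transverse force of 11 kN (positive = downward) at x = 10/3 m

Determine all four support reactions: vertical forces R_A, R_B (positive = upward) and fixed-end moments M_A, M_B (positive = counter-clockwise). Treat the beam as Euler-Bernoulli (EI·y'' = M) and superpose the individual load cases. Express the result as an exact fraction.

Load 1 — applied couple M₀=12 kN·m at a=6 m (b=L-a=4):
  R_A = 6M₀ab/L³ = 6·12·6·4/10³ = 216/125 kN
  M_A = M₀b(2a-b)/L² = 12·4·(2·6-4)/10² = 96/25 kN·m
  R_B = -6M₀ab/L³ = -6·12·6·4/10³ = -216/125 kN
  M_B = M₀a(2b-a)/L² = 12·6·(2·4-6)/10² = 36/25 kN·m
Load 2 — uniform load w=11 kN/m over full span:
  R_A = wL/2 = 11·10/2 = 55 kN
  M_A = wL²/12 = 11·10²/12 = 275/3 kN·m
  R_B = wL/2 = 11·10/2 = 55 kN
  M_B = -wL²/12 = -11·10²/12 = -275/3 kN·m
Load 3 — point force P=11 kN at a=10/3 m (b=L-a=20/3):
  R_A = Pb²(3a+b)/L³ = 11·(20/3)²·(3·(10/3)+(20/3))/10³ = 220/27 kN
  M_A = Pab²/L² = 11·(10/3)·(20/3)²/10² = 440/27 kN·m
  R_B = Pa²(a+3b)/L³ = 11·(10/3)²·((10/3)+3·(20/3))/10³ = 77/27 kN
  M_B = -Pa²b/L² = -11·(10/3)²·(20/3)/10² = -220/27 kN·m
Superposition: R_A = 218957/3375 kN, M_A = 75467/675 kN·m, R_B = 189418/3375 kN, M_B = -66403/675 kN·m

R_A = 218957/3375 kN, M_A = 75467/675 kN·m, R_B = 189418/3375 kN, M_B = -66403/675 kN·m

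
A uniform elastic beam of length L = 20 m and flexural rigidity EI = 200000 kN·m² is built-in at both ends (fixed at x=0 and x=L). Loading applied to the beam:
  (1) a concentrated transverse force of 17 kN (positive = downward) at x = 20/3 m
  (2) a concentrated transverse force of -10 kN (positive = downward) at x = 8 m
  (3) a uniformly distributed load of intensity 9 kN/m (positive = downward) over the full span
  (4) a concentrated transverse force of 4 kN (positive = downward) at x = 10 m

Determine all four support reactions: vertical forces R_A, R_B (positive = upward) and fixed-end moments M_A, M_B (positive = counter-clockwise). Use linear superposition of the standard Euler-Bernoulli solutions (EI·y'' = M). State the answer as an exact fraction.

R_A = 66226/675 kN, M_A = 44762/135 kN·m, R_B = 62699/675 kN, M_B = -42658/135 kN·m

Load 1 — point force P=17 kN at a=20/3 m (b=L-a=40/3):
  R_A = Pb²(3a+b)/L³ = 17·(40/3)²·(3·(20/3)+(40/3))/20³ = 340/27 kN
  M_A = Pab²/L² = 17·(20/3)·(40/3)²/20² = 1360/27 kN·m
  R_B = Pa²(a+3b)/L³ = 17·(20/3)²·((20/3)+3·(40/3))/20³ = 119/27 kN
  M_B = -Pa²b/L² = -17·(20/3)²·(40/3)/20² = -680/27 kN·m
Load 2 — point force P=-10 kN at a=8 m (b=L-a=12):
  R_A = Pb²(3a+b)/L³ = (-10)·12²·(3·8+12)/20³ = -162/25 kN
  M_A = Pab²/L² = (-10)·8·12²/20² = -144/5 kN·m
  R_B = Pa²(a+3b)/L³ = (-10)·8²·(8+3·12)/20³ = -88/25 kN
  M_B = -Pa²b/L² = -(-10)·8²·12/20² = 96/5 kN·m
Load 3 — uniform load w=9 kN/m over full span:
  R_A = wL/2 = 9·20/2 = 90 kN
  M_A = wL²/12 = 9·20²/12 = 300 kN·m
  R_B = wL/2 = 9·20/2 = 90 kN
  M_B = -wL²/12 = -9·20²/12 = -300 kN·m
Load 4 — point force P=4 kN at a=10 m (b=L-a=10):
  R_A = Pb²(3a+b)/L³ = 4·10²·(3·10+10)/20³ = 2 kN
  M_A = Pab²/L² = 4·10·10²/20² = 10 kN·m
  R_B = Pa²(a+3b)/L³ = 4·10²·(10+3·10)/20³ = 2 kN
  M_B = -Pa²b/L² = -4·10²·10/20² = -10 kN·m
Superposition: R_A = 66226/675 kN, M_A = 44762/135 kN·m, R_B = 62699/675 kN, M_B = -42658/135 kN·m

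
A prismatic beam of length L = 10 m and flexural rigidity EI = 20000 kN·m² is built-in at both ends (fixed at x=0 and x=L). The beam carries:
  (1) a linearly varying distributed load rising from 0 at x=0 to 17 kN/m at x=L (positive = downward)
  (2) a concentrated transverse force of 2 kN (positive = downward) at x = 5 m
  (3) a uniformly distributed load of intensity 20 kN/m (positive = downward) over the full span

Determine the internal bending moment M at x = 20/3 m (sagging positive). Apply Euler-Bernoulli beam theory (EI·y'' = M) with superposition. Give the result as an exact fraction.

Load 1 — triangular load w₀=17 kN/m (0→w₀ over full span):
  M_1 = 3w₀Lx/20 - w₀L²/30 - w₀x³/(6L) = 3·17·10·(20/3)/20 - 17·10²/30 - 17·(20/3)³/(6·10) = 2380/81 kN·m
Load 2 — point force P=2 kN at a=5 m (b=L-a=5):
  M_2 = Pa²(a+3b)(L-x)/L³ - Pa²b/L²  [x>a] = 2·5²·(5+3·5)·(10-(20/3))/10³ - 2·5²·5/10² = 5/6 kN·m
Load 3 — uniform load w=20 kN/m over full span:
  M_3 = wLx/2 - wL²/12 - wx²/2 = 20·10·(20/3)/2 - 20·10²/12 - 20·(20/3)²/2 = 500/9 kN·m
Superposition: M = Σ M_i = 13895/162 kN·m ≈ 85.771605 kN·m

M(20/3) = 13895/162 kN·m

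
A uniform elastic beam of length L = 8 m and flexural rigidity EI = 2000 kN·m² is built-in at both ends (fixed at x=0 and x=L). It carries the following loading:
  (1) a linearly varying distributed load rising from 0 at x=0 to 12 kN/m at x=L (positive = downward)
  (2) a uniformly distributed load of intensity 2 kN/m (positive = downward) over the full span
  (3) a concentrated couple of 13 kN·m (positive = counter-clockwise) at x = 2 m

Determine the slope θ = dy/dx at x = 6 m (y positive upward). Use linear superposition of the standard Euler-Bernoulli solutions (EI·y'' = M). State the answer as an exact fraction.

θ(6) = 4501/320000 rad

Load 1 — triangular load w₀=12 kN/m (0→w₀ over full span):
  θ_1 = -w₀(2x(L-x)(L-2x)(x+2L)+x²(L-x)²)/(120LEI) = -12·(2·6·(8-6)·(8-2·6)·(6+2·8)+6²·(8-6)²)/(120·8·2000) = 123/10000 rad
Load 2 — uniform load w=2 kN/m over full span:
  θ_2 = -wx(L-x)(L-2x)/(12EI) = -2·6·(8-6)·(8-2·6)/(12·2000) = 1/250 rad
Load 3 — applied couple M₀=13 kN·m at a=2 m (b=L-a=6):
  θ_3 = (R_Ax²/2 - M_Ax - M₀(x-a))/EI  [x>a] with R_A=117/64, M_A=-39/16 = ((117/64)·6²/2 - (-39/16)·6 - 13·(6-2))/2000 = -143/64000 rad
Superposition: θ = Σ θ_i = 4501/320000 rad ≈ 0.014066 rad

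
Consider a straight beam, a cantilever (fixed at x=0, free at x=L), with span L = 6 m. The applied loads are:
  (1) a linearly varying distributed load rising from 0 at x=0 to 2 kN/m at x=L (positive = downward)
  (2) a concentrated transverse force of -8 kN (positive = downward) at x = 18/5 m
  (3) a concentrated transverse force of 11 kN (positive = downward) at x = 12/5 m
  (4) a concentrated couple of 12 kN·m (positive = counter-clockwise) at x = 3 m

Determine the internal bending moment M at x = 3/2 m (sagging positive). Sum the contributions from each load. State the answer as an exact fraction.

Load 1 — triangular load w₀=2 kN/m (0→w₀ over full span):
  M_1 = w₀Lx/2 - w₀L²/3 - w₀x³/(6L) = 2·6·(3/2)/2 - 2·6²/3 - 2·(3/2)³/(6·6) = -243/16 kN·m
Load 2 — point force P=-8 kN at a=18/5 m (b=L-a=12/5):
  M_2 = -P(a-x)  [x≤a] = -(-8)·((18/5)-(3/2)) = 84/5 kN·m
Load 3 — point force P=11 kN at a=12/5 m (b=L-a=18/5):
  M_3 = -P(a-x)  [x≤a] = -11·((12/5)-(3/2)) = -99/10 kN·m
Load 4 — applied couple M₀=12 kN·m at a=3 m (b=L-a=3):
  M_4 = M₀  [x≤a] = 12 = 12 kN·m
Superposition: M = Σ M_i = 297/80 kN·m ≈ 3.712500 kN·m

M(3/2) = 297/80 kN·m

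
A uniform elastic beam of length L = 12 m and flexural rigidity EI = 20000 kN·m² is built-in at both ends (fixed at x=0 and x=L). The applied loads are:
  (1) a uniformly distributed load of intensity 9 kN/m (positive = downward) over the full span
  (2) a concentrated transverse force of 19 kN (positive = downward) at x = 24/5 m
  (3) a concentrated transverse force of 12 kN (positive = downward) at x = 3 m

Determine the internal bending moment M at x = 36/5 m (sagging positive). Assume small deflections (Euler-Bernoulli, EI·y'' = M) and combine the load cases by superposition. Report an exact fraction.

Load 1 — uniform load w=9 kN/m over full span:
  M_1 = wLx/2 - wL²/12 - wx²/2 = 9·12·(36/5)/2 - 9·12²/12 - 9·(36/5)²/2 = 1188/25 kN·m
Load 2 — point force P=19 kN at a=24/5 m (b=L-a=36/5):
  M_2 = Pa²(a+3b)(L-x)/L³ - Pa²b/L²  [x>a] = 19·(24/5)²·((24/5)+3·(36/5))·(12-(36/5))/12³ - 19·(24/5)²·(36/5)/12² = 6384/625 kN·m
Load 3 — point force P=12 kN at a=3 m (b=L-a=9):
  M_3 = Pa²(a+3b)(L-x)/L³ - Pa²b/L²  [x>a] = 12·3²·(3+3·9)·(12-(36/5))/12³ - 12·3²·9/12² = 9/4 kN·m
Superposition: M = Σ M_i = 149961/2500 kN·m ≈ 59.984400 kN·m

M(36/5) = 149961/2500 kN·m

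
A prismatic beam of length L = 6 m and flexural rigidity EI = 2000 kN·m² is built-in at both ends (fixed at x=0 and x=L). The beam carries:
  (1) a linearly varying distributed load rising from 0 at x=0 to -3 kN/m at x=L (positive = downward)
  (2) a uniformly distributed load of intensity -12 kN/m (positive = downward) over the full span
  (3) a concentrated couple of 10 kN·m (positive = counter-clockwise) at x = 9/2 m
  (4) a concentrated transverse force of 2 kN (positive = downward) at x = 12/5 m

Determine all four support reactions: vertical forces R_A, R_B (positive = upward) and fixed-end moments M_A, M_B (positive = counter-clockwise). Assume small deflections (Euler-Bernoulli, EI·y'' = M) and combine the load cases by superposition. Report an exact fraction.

R_A = -35529/1000 kN, M_A = -34747/1000 kN·m, R_B = -43471/1000 kN, M_B = 38373/1000 kN·m

Load 1 — triangular load w₀=-3 kN/m (0→w₀ over full span):
  R_A = 3w₀L/20 = 3·(-3)·6/20 = -27/10 kN
  M_A = w₀L²/30 = (-3)·6²/30 = -18/5 kN·m
  R_B = 7w₀L/20 = 7·(-3)·6/20 = -63/10 kN
  M_B = -w₀L²/20 = -(-3)·6²/20 = 27/5 kN·m
Load 2 — uniform load w=-12 kN/m over full span:
  R_A = wL/2 = (-12)·6/2 = -36 kN
  M_A = wL²/12 = (-12)·6²/12 = -36 kN·m
  R_B = wL/2 = (-12)·6/2 = -36 kN
  M_B = -wL²/12 = -(-12)·6²/12 = 36 kN·m
Load 3 — applied couple M₀=10 kN·m at a=9/2 m (b=L-a=3/2):
  R_A = 6M₀ab/L³ = 6·10·(9/2)·(3/2)/6³ = 15/8 kN
  M_A = M₀b(2a-b)/L² = 10·(3/2)·(2·(9/2)-(3/2))/6² = 25/8 kN·m
  R_B = -6M₀ab/L³ = -6·10·(9/2)·(3/2)/6³ = -15/8 kN
  M_B = M₀a(2b-a)/L² = 10·(9/2)·(2·(3/2)-(9/2))/6² = -15/8 kN·m
Load 4 — point force P=2 kN at a=12/5 m (b=L-a=18/5):
  R_A = Pb²(3a+b)/L³ = 2·(18/5)²·(3·(12/5)+(18/5))/6³ = 162/125 kN
  M_A = Pab²/L² = 2·(12/5)·(18/5)²/6² = 216/125 kN·m
  R_B = Pa²(a+3b)/L³ = 2·(12/5)²·((12/5)+3·(18/5))/6³ = 88/125 kN
  M_B = -Pa²b/L² = -2·(12/5)²·(18/5)/6² = -144/125 kN·m
Superposition: R_A = -35529/1000 kN, M_A = -34747/1000 kN·m, R_B = -43471/1000 kN, M_B = 38373/1000 kN·m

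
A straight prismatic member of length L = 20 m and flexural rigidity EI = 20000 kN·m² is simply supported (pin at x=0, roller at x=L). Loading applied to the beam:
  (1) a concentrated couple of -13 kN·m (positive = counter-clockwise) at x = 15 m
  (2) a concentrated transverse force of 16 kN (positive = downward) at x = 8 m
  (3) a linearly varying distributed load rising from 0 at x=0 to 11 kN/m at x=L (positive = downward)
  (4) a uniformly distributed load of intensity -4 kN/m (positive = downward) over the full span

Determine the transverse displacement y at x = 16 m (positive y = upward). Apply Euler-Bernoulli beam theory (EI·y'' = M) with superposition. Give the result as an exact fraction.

Load 1 — applied couple M₀=-13 kN·m at a=15 m (b=L-a=5):
  y_1 = (M₀x³/(6L)-M₀(x-a)²/2+C₁x)/EI  [x>a] with C₁=M₀(3b²-L²)/(6L)=845/24 = ((-13)·16³/(6·20)-(-13)·(16-15)²/2+(845/24)·16)/20000 = 1261/200000 m
Load 2 — point force P=16 kN at a=8 m (b=L-a=12):
  y_2 = -Pa(L-x)(2Lx-a²-x²)/(6LEI)  [x>a] = -16·8·(20-16)·(2·20·16-8²-16²)/(6·20·20000) = -128/1875 m
Load 3 — triangular load w₀=11 kN/m (0→w₀ over full span):
  y_3 = -w₀x(7L⁴-10L²x²+3x⁴)/(360LEI) = -11·16·(7·20⁴-10·20²·16²+3·16⁴)/(360·20·20000) = -5588/15625 m
Load 4 — uniform load w=-4 kN/m over full span:
  y_4 = -wx(L³-2Lx²+x³)/(24EI) = -(-4)·16·(20³-2·20·16²+16³)/(24·20000) = 464/1875 m
Superposition: y = Σ y_i = -172127/1000000 m ≈ -0.172127 m

y(16) = -172127/1000000 m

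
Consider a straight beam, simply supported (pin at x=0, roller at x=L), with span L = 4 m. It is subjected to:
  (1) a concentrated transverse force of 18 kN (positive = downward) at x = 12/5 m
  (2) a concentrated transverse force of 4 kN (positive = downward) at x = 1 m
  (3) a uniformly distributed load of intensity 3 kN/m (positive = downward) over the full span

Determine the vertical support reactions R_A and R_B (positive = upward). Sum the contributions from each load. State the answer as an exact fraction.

Load 1 — point force P=18 kN at a=12/5 m (b=L-a=8/5):
  R_A = Pb/L = 18·(8/5)/4 = 36/5 kN
  R_B = Pa/L = 18·(12/5)/4 = 54/5 kN
Load 2 — point force P=4 kN at a=1 m (b=L-a=3):
  R_A = Pb/L = 4·3/4 = 3 kN
  R_B = Pa/L = 4·1/4 = 1 kN
Load 3 — uniform load w=3 kN/m over full span:
  R_A = wL/2 = 3·4/2 = 6 kN
  R_B = wL/2 = 3·4/2 = 6 kN
Superposition: R_A = 81/5 kN, R_B = 89/5 kN

R_A = 81/5 kN, R_B = 89/5 kN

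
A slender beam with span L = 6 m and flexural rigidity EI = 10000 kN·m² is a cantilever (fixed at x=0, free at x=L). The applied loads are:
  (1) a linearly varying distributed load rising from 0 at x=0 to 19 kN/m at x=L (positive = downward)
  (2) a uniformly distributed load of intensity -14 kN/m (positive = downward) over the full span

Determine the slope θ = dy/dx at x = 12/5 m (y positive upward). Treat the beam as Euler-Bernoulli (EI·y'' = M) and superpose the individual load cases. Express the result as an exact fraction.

Load 1 — triangular load w₀=19 kN/m (0→w₀ over full span):
  θ_1 = (w₀Lx²/4-w₀L²x/3-w₀x⁴/(24L))/EI = (19·6·(12/5)²/4-19·6²·(12/5)/3-19·(12/5)⁴/(24·6))/10000 = -30267/781250 rad
Load 2 — uniform load w=-14 kN/m over full span:
  θ_2 = -wx(x²-3Lx+3L²)/(6EI) = -(-14)·(12/5)·((12/5)²-3·6·(12/5)+3·6²)/(6·10000) = 3087/78125 rad
Superposition: θ = Σ θ_i = 603/781250 rad ≈ 0.000772 rad

θ(12/5) = 603/781250 rad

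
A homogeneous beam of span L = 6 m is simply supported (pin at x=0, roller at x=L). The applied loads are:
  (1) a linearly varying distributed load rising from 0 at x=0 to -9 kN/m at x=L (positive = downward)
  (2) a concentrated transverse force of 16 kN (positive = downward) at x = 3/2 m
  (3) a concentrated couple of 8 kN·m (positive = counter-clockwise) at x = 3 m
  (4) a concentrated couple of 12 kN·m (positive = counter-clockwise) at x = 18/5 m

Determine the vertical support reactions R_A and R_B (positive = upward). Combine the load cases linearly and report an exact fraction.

Load 1 — triangular load w₀=-9 kN/m (0→w₀ over full span):
  R_A = w₀L/6 = (-9)·6/6 = -9 kN
  R_B = w₀L/3 = (-9)·6/3 = -18 kN
Load 2 — point force P=16 kN at a=3/2 m (b=L-a=9/2):
  R_A = Pb/L = 16·(9/2)/6 = 12 kN
  R_B = Pa/L = 16·(3/2)/6 = 4 kN
Load 3 — applied couple M₀=8 kN·m at a=3 m (b=L-a=3):
  R_A = M₀/L = 8/6 = 4/3 kN
  R_B = -M₀/L = -8/6 = -4/3 kN
Load 4 — applied couple M₀=12 kN·m at a=18/5 m (b=L-a=12/5):
  R_A = M₀/L = 12/6 = 2 kN
  R_B = -M₀/L = -12/6 = -2 kN
Superposition: R_A = 19/3 kN, R_B = -52/3 kN

R_A = 19/3 kN, R_B = -52/3 kN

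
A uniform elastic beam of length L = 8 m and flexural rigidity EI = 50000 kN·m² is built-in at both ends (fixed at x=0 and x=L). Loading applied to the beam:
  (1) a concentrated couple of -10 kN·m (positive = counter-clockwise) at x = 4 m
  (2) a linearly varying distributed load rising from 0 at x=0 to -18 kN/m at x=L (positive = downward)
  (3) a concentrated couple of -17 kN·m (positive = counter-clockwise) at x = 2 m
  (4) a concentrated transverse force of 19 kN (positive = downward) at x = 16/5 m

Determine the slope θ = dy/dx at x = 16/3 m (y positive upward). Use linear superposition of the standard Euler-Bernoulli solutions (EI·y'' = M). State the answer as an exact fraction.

θ(16/3) = -19403/168750000 rad

Load 1 — applied couple M₀=-10 kN·m at a=4 m (b=L-a=4):
  θ_1 = (R_Ax²/2 - M_Ax - M₀(x-a))/EI  [x>a] with R_A=-15/8, M_A=-5/2 = ((-15/8)·(16/3)²/2 - (-5/2)·(16/3) - (-10)·((16/3)-4))/50000 = 0 rad
Load 2 — triangular load w₀=-18 kN/m (0→w₀ over full span):
  θ_2 = -w₀(2x(L-x)(L-2x)(x+2L)+x²(L-x)²)/(120LEI) = -(-18)·(2·(16/3)·(8-(16/3))·(8-2·(16/3))·((16/3)+2·8)+(16/3)²·(8-(16/3))²)/(120·8·50000) = -224/421875 rad
Load 3 — applied couple M₀=-17 kN·m at a=2 m (b=L-a=6):
  θ_3 = (R_Ax²/2 - M_Ax - M₀(x-a))/EI  [x>a] with R_A=-153/64, M_A=51/16 = ((-153/64)·(16/3)²/2 - (51/16)·(16/3) - (-17)·((16/3)-2))/50000 = 17/150000 rad
Load 4 — point force P=19 kN at a=16/5 m (b=L-a=24/5):
  θ_4 = Pa²(L-x)(2bL-(3b+a)(L-x))/(2L³EI)  [x>a] = 19·(16/5)²·(8-(16/3))·(2·(24/5)·8-(3·(24/5)+(16/5))·(8-(16/3)))/(2·8³·50000) = 1064/3515625 rad
Superposition: θ = Σ θ_i = -19403/168750000 rad ≈ -0.000115 rad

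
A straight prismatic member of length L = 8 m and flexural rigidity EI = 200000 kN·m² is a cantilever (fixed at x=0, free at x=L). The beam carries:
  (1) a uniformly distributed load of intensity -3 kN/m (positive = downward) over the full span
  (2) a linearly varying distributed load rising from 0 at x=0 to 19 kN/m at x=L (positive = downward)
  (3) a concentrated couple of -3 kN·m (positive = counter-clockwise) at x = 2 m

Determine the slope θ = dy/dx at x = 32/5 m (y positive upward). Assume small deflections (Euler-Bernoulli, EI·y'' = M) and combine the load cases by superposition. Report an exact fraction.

θ(32/5) = -895993/187500000 rad

Load 1 — uniform load w=-3 kN/m over full span:
  θ_1 = -wx(x²-3Lx+3L²)/(6EI) = -(-3)·(32/5)·((32/5)²-3·8·(32/5)+3·8²)/(6·200000) = 496/390625 rad
Load 2 — triangular load w₀=19 kN/m (0→w₀ over full span):
  θ_2 = (w₀Lx²/4-w₀L²x/3-w₀x⁴/(24L))/EI = (19·8·(32/5)²/4-19·8²·(32/5)/3-19·(32/5)⁴/(24·8))/200000 = -35264/5859375 rad
Load 3 — applied couple M₀=-3 kN·m at a=2 m (b=L-a=6):
  θ_3 = M₀a/EI  [x>a] = (-3)·2/200000 = -3/100000 rad
Superposition: θ = Σ θ_i = -895993/187500000 rad ≈ -0.004779 rad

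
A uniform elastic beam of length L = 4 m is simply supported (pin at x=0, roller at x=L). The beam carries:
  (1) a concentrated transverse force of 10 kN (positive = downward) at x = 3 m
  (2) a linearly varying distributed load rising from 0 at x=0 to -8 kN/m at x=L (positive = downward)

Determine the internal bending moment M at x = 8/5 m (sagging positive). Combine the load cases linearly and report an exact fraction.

M(8/5) = -396/125 kN·m

Load 1 — point force P=10 kN at a=3 m (b=L-a=1):
  M_1 = Pbx/L  [x≤a] = 10·1·(8/5)/4 = 4 kN·m
Load 2 — triangular load w₀=-8 kN/m (0→w₀ over full span):
  M_2 = w₀Lx/6 - w₀x³/(6L) = (-8)·4·(8/5)/6 - (-8)·(8/5)³/(6·4) = -896/125 kN·m
Superposition: M = Σ M_i = -396/125 kN·m ≈ -3.168000 kN·m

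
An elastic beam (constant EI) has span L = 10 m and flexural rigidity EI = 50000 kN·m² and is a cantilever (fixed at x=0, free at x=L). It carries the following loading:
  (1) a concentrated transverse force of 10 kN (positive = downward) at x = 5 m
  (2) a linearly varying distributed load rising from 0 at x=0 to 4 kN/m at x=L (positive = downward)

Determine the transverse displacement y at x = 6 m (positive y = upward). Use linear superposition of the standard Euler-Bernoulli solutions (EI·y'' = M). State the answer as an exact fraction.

Load 1 — point force P=10 kN at a=5 m (b=L-a=5):
  y_1 = -Pa²(3x-a)/(6EI)  [x>a] = -10·5²·(3·6-5)/(6·50000) = -13/1200 m
Load 2 — triangular load w₀=4 kN/m (0→w₀ over full span):
  y_2 = (w₀Lx³/12-w₀L²x²/6-w₀x⁵/(120L))/EI = (4·10·6³/12-4·10²·6²/6-4·6⁵/(120·10))/50000 = -5331/156250 m
Superposition: y = Σ y_i = -168569/3750000 m ≈ -0.044952 m

y(6) = -168569/3750000 m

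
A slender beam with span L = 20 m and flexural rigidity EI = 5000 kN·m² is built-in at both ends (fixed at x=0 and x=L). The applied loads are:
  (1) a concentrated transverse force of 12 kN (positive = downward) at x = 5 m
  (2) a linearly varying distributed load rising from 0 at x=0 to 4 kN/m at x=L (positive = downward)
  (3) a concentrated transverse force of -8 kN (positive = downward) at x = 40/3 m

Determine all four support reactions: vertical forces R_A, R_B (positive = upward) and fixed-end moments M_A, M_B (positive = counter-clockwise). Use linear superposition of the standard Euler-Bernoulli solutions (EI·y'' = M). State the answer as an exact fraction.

Load 1 — point force P=12 kN at a=5 m (b=L-a=15):
  R_A = Pb²(3a+b)/L³ = 12·15²·(3·5+15)/20³ = 81/8 kN
  M_A = Pab²/L² = 12·5·15²/20² = 135/4 kN·m
  R_B = Pa²(a+3b)/L³ = 12·5²·(5+3·15)/20³ = 15/8 kN
  M_B = -Pa²b/L² = -12·5²·15/20² = -45/4 kN·m
Load 2 — triangular load w₀=4 kN/m (0→w₀ over full span):
  R_A = 3w₀L/20 = 3·4·20/20 = 12 kN
  M_A = w₀L²/30 = 4·20²/30 = 160/3 kN·m
  R_B = 7w₀L/20 = 7·4·20/20 = 28 kN
  M_B = -w₀L²/20 = -4·20²/20 = -80 kN·m
Load 3 — point force P=-8 kN at a=40/3 m (b=L-a=20/3):
  R_A = Pb²(3a+b)/L³ = (-8)·(20/3)²·(3·(40/3)+(20/3))/20³ = -56/27 kN
  M_A = Pab²/L² = (-8)·(40/3)·(20/3)²/20² = -320/27 kN·m
  R_B = Pa²(a+3b)/L³ = (-8)·(40/3)²·((40/3)+3·(20/3))/20³ = -160/27 kN
  M_B = -Pa²b/L² = -(-8)·(40/3)²·(20/3)/20² = 640/27 kN·m
Superposition: R_A = 4331/216 kN, M_A = 8125/108 kN·m, R_B = 5173/216 kN, M_B = -7295/108 kN·m

R_A = 4331/216 kN, M_A = 8125/108 kN·m, R_B = 5173/216 kN, M_B = -7295/108 kN·m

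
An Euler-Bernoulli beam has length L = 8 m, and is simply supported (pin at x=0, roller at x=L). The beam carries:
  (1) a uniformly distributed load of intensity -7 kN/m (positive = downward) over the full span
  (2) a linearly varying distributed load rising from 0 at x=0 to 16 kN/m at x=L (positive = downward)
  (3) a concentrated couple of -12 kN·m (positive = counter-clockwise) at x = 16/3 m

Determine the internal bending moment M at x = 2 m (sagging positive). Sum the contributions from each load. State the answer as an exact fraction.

M(2) = -5 kN·m

Load 1 — uniform load w=-7 kN/m over full span:
  M_1 = wx(L-x)/2 = (-7)·2·(8-2)/2 = -42 kN·m
Load 2 — triangular load w₀=16 kN/m (0→w₀ over full span):
  M_2 = w₀Lx/6 - w₀x³/(6L) = 16·8·2/6 - 16·2³/(6·8) = 40 kN·m
Load 3 — applied couple M₀=-12 kN·m at a=16/3 m (b=L-a=8/3):
  M_3 = M₀x/L  [x≤a] = (-12)·2/8 = -3 kN·m
Superposition: M = Σ M_i = -5 kN·m ≈ -5.000000 kN·m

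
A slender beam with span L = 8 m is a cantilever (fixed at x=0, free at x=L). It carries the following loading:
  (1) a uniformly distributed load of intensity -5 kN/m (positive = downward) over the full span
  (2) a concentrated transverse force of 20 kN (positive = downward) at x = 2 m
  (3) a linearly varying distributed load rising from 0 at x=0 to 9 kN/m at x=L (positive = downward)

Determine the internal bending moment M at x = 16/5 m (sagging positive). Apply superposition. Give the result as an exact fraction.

M(16/5) = -3168/125 kN·m

Load 1 — uniform load w=-5 kN/m over full span:
  M_1 = -w(L-x)²/2 = -(-5)·(8-(16/5))²/2 = 288/5 kN·m
Load 2 — point force P=20 kN at a=2 m (b=L-a=6):
  M_2 = 0  [x>a] = 0 kN·m
Load 3 — triangular load w₀=9 kN/m (0→w₀ over full span):
  M_3 = w₀Lx/2 - w₀L²/3 - w₀x³/(6L) = 9·8·(16/5)/2 - 9·8²/3 - 9·(16/5)³/(6·8) = -10368/125 kN·m
Superposition: M = Σ M_i = -3168/125 kN·m ≈ -25.344000 kN·m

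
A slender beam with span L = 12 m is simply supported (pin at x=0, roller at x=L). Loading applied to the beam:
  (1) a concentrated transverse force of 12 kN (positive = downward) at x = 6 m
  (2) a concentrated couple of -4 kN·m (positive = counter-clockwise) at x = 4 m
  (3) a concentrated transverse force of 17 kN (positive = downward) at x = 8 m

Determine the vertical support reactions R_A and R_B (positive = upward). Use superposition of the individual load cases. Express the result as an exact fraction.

Load 1 — point force P=12 kN at a=6 m (b=L-a=6):
  R_A = Pb/L = 12·6/12 = 6 kN
  R_B = Pa/L = 12·6/12 = 6 kN
Load 2 — applied couple M₀=-4 kN·m at a=4 m (b=L-a=8):
  R_A = M₀/L = (-4)/12 = -1/3 kN
  R_B = -M₀/L = -(-4)/12 = 1/3 kN
Load 3 — point force P=17 kN at a=8 m (b=L-a=4):
  R_A = Pb/L = 17·4/12 = 17/3 kN
  R_B = Pa/L = 17·8/12 = 34/3 kN
Superposition: R_A = 34/3 kN, R_B = 53/3 kN

R_A = 34/3 kN, R_B = 53/3 kN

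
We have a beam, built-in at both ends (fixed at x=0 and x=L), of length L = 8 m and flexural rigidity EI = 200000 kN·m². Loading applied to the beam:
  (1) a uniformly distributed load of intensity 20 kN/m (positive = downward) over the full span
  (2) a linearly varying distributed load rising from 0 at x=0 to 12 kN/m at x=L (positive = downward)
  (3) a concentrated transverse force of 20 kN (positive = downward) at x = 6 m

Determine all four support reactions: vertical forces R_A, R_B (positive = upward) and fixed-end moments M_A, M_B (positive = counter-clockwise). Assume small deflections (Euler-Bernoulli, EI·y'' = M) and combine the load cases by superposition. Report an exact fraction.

R_A = 3901/40 kN, M_A = 4193/30 kN·m, R_B = 5219/40 kN, M_B = -5027/30 kN·m

Load 1 — uniform load w=20 kN/m over full span:
  R_A = wL/2 = 20·8/2 = 80 kN
  M_A = wL²/12 = 20·8²/12 = 320/3 kN·m
  R_B = wL/2 = 20·8/2 = 80 kN
  M_B = -wL²/12 = -20·8²/12 = -320/3 kN·m
Load 2 — triangular load w₀=12 kN/m (0→w₀ over full span):
  R_A = 3w₀L/20 = 3·12·8/20 = 72/5 kN
  M_A = w₀L²/30 = 12·8²/30 = 128/5 kN·m
  R_B = 7w₀L/20 = 7·12·8/20 = 168/5 kN
  M_B = -w₀L²/20 = -12·8²/20 = -192/5 kN·m
Load 3 — point force P=20 kN at a=6 m (b=L-a=2):
  R_A = Pb²(3a+b)/L³ = 20·2²·(3·6+2)/8³ = 25/8 kN
  M_A = Pab²/L² = 20·6·2²/8² = 15/2 kN·m
  R_B = Pa²(a+3b)/L³ = 20·6²·(6+3·2)/8³ = 135/8 kN
  M_B = -Pa²b/L² = -20·6²·2/8² = -45/2 kN·m
Superposition: R_A = 3901/40 kN, M_A = 4193/30 kN·m, R_B = 5219/40 kN, M_B = -5027/30 kN·m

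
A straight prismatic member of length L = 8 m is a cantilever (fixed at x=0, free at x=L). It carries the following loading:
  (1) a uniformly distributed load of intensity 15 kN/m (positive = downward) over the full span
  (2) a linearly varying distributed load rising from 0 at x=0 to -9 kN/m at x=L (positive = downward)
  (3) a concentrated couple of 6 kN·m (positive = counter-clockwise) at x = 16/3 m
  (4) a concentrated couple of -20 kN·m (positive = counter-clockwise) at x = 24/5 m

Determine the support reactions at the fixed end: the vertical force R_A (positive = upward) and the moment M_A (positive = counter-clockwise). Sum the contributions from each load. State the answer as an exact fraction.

Load 1 — uniform load w=15 kN/m over full span:
  R_A = wL = 15·8 = 120 kN
  M_A = wL²/2 = 15·8²/2 = 480 kN·m
Load 2 — triangular load w₀=-9 kN/m (0→w₀ over full span):
  R_A = w₀L/2 = (-9)·8/2 = -36 kN
  M_A = w₀L²/3 = (-9)·8²/3 = -192 kN·m
Load 3 — applied couple M₀=6 kN·m at a=16/3 m (b=L-a=8/3):
  R_A = 0 kN
  M_A = -M₀ = -6 kN·m
Load 4 — applied couple M₀=-20 kN·m at a=24/5 m (b=L-a=16/5):
  R_A = 0 kN
  M_A = -M₀ = -(-20) = 20 kN·m
Superposition: R_A = 84 kN, M_A = 302 kN·m

R_A = 84 kN, M_A = 302 kN·m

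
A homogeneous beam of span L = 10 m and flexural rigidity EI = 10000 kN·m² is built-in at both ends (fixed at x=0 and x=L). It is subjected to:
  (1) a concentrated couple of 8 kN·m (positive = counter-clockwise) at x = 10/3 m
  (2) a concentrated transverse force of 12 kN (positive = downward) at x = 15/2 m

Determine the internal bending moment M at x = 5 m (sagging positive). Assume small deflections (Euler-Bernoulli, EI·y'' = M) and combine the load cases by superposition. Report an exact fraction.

Load 1 — applied couple M₀=8 kN·m at a=10/3 m (b=L-a=20/3):
  M_1 = R_Ax - M_A - M₀  [x>a] with R_A=16/15, M_A=0 = (16/15)·5 - 0 - 8 = -8/3 kN·m
Load 2 — point force P=12 kN at a=15/2 m (b=L-a=5/2):
  M_2 = Pb²(3a+b)x/L³ - Pab²/L²  [x≤a] = 12·(5/2)²·(3·(15/2)+(5/2))·5/10³ - 12·(15/2)·(5/2)²/10² = 15/4 kN·m
Superposition: M = Σ M_i = 13/12 kN·m ≈ 1.083333 kN·m

M(5) = 13/12 kN·m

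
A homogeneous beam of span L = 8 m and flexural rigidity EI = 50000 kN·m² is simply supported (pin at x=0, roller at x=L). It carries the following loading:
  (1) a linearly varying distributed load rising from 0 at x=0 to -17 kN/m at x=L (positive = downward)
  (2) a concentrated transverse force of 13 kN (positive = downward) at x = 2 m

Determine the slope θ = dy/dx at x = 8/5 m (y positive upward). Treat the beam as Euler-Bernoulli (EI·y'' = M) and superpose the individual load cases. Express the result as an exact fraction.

Load 1 — triangular load w₀=-17 kN/m (0→w₀ over full span):
  θ_1 = -w₀(7L⁴-30L²x²+15x⁴)/(360LEI) = -(-17)·(7·8⁴-30·8²·(8/5)²+15·(8/5)⁴)/(360·8·50000) = 49504/17578125 rad
Load 2 — point force P=13 kN at a=2 m (b=L-a=6):
  θ_2 = -Pb(L²-b²-3x²)/(6LEI)  [x≤a] = -13·6·(8²-6²-3·(8/5)²)/(6·8·50000) = -1651/2500000 rad
Superposition: θ = Σ θ_i = 1212653/562500000 rad ≈ 0.002156 rad

θ(8/5) = 1212653/562500000 rad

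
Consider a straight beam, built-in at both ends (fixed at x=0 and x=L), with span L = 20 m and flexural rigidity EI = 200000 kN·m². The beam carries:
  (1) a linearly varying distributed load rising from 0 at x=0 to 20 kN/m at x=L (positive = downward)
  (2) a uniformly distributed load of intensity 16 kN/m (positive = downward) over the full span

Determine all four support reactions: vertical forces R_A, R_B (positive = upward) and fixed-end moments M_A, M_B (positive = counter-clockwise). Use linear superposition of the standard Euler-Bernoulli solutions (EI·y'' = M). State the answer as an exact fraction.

Load 1 — triangular load w₀=20 kN/m (0→w₀ over full span):
  R_A = 3w₀L/20 = 3·20·20/20 = 60 kN
  M_A = w₀L²/30 = 20·20²/30 = 800/3 kN·m
  R_B = 7w₀L/20 = 7·20·20/20 = 140 kN
  M_B = -w₀L²/20 = -20·20²/20 = -400 kN·m
Load 2 — uniform load w=16 kN/m over full span:
  R_A = wL/2 = 16·20/2 = 160 kN
  M_A = wL²/12 = 16·20²/12 = 1600/3 kN·m
  R_B = wL/2 = 16·20/2 = 160 kN
  M_B = -wL²/12 = -16·20²/12 = -1600/3 kN·m
Superposition: R_A = 220 kN, M_A = 800 kN·m, R_B = 300 kN, M_B = -2800/3 kN·m

R_A = 220 kN, M_A = 800 kN·m, R_B = 300 kN, M_B = -2800/3 kN·m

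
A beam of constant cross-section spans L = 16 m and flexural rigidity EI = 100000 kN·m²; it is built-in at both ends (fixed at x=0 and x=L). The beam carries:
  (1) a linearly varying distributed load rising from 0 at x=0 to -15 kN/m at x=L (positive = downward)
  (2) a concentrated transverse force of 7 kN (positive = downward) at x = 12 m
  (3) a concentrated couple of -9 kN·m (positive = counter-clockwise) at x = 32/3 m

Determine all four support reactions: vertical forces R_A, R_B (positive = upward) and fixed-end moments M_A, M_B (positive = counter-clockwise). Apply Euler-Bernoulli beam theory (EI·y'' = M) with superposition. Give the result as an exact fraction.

R_A = -1141/32 kN, M_A = -503/4 kN·m, R_B = -2475/32 kN, M_B = 705/4 kN·m

Load 1 — triangular load w₀=-15 kN/m (0→w₀ over full span):
  R_A = 3w₀L/20 = 3·(-15)·16/20 = -36 kN
  M_A = w₀L²/30 = (-15)·16²/30 = -128 kN·m
  R_B = 7w₀L/20 = 7·(-15)·16/20 = -84 kN
  M_B = -w₀L²/20 = -(-15)·16²/20 = 192 kN·m
Load 2 — point force P=7 kN at a=12 m (b=L-a=4):
  R_A = Pb²(3a+b)/L³ = 7·4²·(3·12+4)/16³ = 35/32 kN
  M_A = Pab²/L² = 7·12·4²/16² = 21/4 kN·m
  R_B = Pa²(a+3b)/L³ = 7·12²·(12+3·4)/16³ = 189/32 kN
  M_B = -Pa²b/L² = -7·12²·4/16² = -63/4 kN·m
Load 3 — applied couple M₀=-9 kN·m at a=32/3 m (b=L-a=16/3):
  R_A = 6M₀ab/L³ = 6·(-9)·(32/3)·(16/3)/16³ = -3/4 kN
  M_A = M₀b(2a-b)/L² = (-9)·(16/3)·(2·(32/3)-(16/3))/16² = -3 kN·m
  R_B = -6M₀ab/L³ = -6·(-9)·(32/3)·(16/3)/16³ = 3/4 kN
  M_B = M₀a(2b-a)/L² = (-9)·(32/3)·(2·(16/3)-(32/3))/16² = 0 kN·m
Superposition: R_A = -1141/32 kN, M_A = -503/4 kN·m, R_B = -2475/32 kN, M_B = 705/4 kN·m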